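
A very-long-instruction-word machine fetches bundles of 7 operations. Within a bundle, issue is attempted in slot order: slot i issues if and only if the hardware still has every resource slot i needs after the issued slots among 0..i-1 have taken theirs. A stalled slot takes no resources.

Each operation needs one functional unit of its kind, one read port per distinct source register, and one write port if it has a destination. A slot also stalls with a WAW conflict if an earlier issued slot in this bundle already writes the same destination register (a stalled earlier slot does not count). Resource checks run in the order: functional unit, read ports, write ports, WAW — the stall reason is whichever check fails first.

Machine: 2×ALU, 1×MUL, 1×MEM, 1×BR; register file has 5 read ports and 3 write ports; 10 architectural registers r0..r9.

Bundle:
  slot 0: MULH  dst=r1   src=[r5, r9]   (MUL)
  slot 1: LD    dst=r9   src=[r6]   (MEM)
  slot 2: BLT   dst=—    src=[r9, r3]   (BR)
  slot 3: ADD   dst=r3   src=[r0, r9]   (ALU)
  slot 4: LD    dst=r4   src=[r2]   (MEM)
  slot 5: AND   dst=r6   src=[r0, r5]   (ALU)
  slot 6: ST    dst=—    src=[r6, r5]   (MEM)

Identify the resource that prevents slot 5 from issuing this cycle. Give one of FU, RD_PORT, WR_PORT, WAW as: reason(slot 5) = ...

(0) want 1×MUL +2rd +1wr — yes → AL2|MU0|ME1|BR1|rd3|wr2
(1) want 1×MEM +1rd +1wr — yes → AL2|MU0|ME0|BR1|rd2|wr1
(2) want 1×BR +2rd +0wr — yes → AL2|MU0|ME0|BR0|rd0|wr1
(3) want 1×ALU +2rd +1wr — RD_PORT → AL2|MU0|ME0|BR0|rd0|wr1
(4) want 1×MEM +1rd +1wr — FU → AL2|MU0|ME0|BR0|rd0|wr1
(5) want 1×ALU +2rd +1wr — RD_PORT → AL2|MU0|ME0|BR0|rd0|wr1
(6) want 1×MEM +2rd +0wr — FU → AL2|MU0|ME0|BR0|rd0|wr1

reason(slot 5) = RD_PORT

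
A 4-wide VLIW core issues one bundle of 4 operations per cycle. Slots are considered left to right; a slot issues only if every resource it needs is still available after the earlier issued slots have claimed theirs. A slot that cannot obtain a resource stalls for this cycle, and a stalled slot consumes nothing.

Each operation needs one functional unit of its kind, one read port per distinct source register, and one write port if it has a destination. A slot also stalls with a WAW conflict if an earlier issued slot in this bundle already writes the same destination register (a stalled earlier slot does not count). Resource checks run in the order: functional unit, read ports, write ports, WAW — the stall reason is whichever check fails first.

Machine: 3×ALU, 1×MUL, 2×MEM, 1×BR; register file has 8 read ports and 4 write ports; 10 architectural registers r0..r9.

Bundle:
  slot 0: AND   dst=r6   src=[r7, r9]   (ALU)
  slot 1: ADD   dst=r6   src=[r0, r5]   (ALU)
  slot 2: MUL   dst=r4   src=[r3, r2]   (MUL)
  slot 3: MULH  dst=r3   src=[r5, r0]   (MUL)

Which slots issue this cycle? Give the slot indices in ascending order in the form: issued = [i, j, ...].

[0] ALU needs rd=2 wr=1: ok; after: ALU=2 MUL=1 MEM=2 BR=1, R=6, W=3
[1] ALU needs rd=2 wr=1: WAW; after: ALU=2 MUL=1 MEM=2 BR=1, R=6, W=3
[2] MUL needs rd=2 wr=1: ok; after: ALU=2 MUL=0 MEM=2 BR=1, R=4, W=2
[3] MUL needs rd=2 wr=1: FU; after: ALU=2 MUL=0 MEM=2 BR=1, R=4, W=2

issued = [0, 2]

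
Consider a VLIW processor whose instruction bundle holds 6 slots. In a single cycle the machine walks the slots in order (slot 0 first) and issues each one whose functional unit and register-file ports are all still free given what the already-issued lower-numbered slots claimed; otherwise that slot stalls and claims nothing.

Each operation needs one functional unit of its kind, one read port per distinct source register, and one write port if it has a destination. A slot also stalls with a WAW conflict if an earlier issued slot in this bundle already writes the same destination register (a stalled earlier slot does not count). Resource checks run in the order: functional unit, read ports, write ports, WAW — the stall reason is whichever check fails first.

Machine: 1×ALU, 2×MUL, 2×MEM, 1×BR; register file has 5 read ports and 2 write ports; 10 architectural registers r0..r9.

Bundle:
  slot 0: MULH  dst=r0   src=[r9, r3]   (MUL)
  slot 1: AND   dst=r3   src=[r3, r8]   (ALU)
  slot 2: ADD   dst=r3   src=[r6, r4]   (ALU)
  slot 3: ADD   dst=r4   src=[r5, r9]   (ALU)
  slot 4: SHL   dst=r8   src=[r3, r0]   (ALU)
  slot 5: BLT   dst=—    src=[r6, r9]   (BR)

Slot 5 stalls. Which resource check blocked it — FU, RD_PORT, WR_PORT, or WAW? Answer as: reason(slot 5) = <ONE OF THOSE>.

reason(slot 5) = RD_PORT

#0 MUL src=r9,r3 dispatched  <A:1 Mu:1 Ld:2 B:1 rd:3 wr:1>
#1 ALU src=r3,r8 dispatched  <A:0 Mu:1 Ld:2 B:1 rd:1 wr:0>
#2 ALU src=r6,r4 held:FU  <A:0 Mu:1 Ld:2 B:1 rd:1 wr:0>
#3 ALU src=r5,r9 held:FU  <A:0 Mu:1 Ld:2 B:1 rd:1 wr:0>
#4 ALU src=r3,r0 held:FU  <A:0 Mu:1 Ld:2 B:1 rd:1 wr:0>
#5 BR src=r6,r9 held:RD_PORT  <A:0 Mu:1 Ld:2 B:1 rd:1 wr:0>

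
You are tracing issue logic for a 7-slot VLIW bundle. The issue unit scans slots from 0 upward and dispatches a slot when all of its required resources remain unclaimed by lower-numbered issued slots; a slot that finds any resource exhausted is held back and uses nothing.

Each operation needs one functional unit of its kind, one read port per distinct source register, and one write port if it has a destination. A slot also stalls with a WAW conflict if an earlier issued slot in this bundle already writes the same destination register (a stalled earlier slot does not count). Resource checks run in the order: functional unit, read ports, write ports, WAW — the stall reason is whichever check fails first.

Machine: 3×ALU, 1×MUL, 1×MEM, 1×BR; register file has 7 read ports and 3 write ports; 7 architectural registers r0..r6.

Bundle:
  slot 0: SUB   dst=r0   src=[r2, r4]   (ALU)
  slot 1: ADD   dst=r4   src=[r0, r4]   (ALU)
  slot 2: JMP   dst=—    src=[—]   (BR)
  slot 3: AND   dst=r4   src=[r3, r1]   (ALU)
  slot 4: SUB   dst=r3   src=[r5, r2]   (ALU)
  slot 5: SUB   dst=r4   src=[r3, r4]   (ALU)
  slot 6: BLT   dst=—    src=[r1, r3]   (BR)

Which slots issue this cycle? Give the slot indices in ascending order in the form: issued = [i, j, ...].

  0. ALU→r0 ⇒ go  {2A/1Mu/1Ld/1B | 5r 2w}
  1. ALU→r4 ⇒ go  {1A/1Mu/1Ld/1B | 3r 1w}
  2. BR ⇒ go  {1A/1Mu/1Ld/0B | 3r 1w}
  3. ALU→r4 ⇒ no(WAW)  {1A/1Mu/1Ld/0B | 3r 1w}
  4. ALU→r3 ⇒ go  {0A/1Mu/1Ld/0B | 1r 0w}
  5. ALU→r4 ⇒ no(FU)  {0A/1Mu/1Ld/0B | 1r 0w}
  6. BR ⇒ no(FU)  {0A/1Mu/1Ld/0B | 1r 0w}

issued = [0, 1, 2, 4]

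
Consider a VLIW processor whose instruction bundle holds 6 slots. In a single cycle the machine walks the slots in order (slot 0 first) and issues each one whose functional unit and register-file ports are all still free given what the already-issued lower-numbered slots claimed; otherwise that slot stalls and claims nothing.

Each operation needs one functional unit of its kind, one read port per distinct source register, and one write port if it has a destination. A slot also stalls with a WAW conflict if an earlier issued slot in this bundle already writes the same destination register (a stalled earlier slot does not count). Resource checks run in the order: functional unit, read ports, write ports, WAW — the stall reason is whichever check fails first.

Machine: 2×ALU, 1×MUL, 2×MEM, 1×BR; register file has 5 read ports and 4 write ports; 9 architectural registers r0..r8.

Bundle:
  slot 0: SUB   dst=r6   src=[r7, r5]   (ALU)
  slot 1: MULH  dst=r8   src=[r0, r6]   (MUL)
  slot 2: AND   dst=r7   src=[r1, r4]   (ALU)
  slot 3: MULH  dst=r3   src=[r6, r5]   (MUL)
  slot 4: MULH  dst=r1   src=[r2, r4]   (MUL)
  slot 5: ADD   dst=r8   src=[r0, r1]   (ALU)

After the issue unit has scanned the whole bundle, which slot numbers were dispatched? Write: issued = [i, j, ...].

(0) want 1×ALU +2rd +1wr — yes → AL1|MU1|ME2|BR1|rd3|wr3
(1) want 1×MUL +2rd +1wr — yes → AL1|MU0|ME2|BR1|rd1|wr2
(2) want 1×ALU +2rd +1wr — RD_PORT → AL1|MU0|ME2|BR1|rd1|wr2
(3) want 1×MUL +2rd +1wr — FU → AL1|MU0|ME2|BR1|rd1|wr2
(4) want 1×MUL +2rd +1wr — FU → AL1|MU0|ME2|BR1|rd1|wr2
(5) want 1×ALU +2rd +1wr — RD_PORT → AL1|MU0|ME2|BR1|rd1|wr2

issued = [0, 1]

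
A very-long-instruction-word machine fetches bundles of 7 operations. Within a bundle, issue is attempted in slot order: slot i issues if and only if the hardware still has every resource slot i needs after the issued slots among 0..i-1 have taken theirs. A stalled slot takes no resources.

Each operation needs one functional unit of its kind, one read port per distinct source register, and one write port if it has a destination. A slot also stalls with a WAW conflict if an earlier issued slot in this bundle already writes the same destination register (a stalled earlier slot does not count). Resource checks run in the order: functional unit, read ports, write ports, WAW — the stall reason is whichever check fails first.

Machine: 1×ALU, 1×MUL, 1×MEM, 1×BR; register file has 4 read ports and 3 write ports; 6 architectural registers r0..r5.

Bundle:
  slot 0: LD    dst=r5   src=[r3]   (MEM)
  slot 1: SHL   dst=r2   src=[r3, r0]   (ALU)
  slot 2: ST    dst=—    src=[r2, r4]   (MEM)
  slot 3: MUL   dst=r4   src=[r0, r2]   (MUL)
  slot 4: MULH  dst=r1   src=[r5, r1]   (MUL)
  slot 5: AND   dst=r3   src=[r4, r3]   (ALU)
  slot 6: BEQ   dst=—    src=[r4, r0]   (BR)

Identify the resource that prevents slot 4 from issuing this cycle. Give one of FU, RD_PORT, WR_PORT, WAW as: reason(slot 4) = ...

slot 0 (MEM): ISSUE — free A1,Mu1,Ld0,B1 rp3 wp2
slot 1 (ALU): ISSUE — free A0,Mu1,Ld0,B1 rp1 wp1
slot 2 (MEM): stall FU — free A0,Mu1,Ld0,B1 rp1 wp1
slot 3 (MUL): stall RD_PORT — free A0,Mu1,Ld0,B1 rp1 wp1
slot 4 (MUL): stall RD_PORT — free A0,Mu1,Ld0,B1 rp1 wp1
slot 5 (ALU): stall FU — free A0,Mu1,Ld0,B1 rp1 wp1
slot 6 (BR): stall RD_PORT — free A0,Mu1,Ld0,B1 rp1 wp1

reason(slot 4) = RD_PORT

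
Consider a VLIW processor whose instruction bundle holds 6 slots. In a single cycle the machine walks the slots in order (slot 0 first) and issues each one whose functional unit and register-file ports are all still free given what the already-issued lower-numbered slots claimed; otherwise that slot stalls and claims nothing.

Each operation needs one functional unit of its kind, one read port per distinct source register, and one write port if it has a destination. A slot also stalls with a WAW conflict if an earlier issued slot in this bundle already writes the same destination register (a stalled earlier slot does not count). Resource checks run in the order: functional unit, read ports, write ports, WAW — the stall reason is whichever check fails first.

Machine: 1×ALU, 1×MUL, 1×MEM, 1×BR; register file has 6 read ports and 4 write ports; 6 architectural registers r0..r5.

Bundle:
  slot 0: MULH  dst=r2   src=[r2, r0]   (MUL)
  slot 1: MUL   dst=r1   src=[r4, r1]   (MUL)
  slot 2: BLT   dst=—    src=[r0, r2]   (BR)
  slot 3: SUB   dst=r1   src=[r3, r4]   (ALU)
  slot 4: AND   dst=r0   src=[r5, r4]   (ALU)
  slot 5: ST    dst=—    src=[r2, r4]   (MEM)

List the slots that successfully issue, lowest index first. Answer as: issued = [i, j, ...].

#0 MUL src=r2,r0 dispatched  <A:1 Mu:0 Ld:1 B:1 rd:4 wr:3>
#1 MUL src=r4,r1 held:FU  <A:1 Mu:0 Ld:1 B:1 rd:4 wr:3>
#2 BR src=r0,r2 dispatched  <A:1 Mu:0 Ld:1 B:0 rd:2 wr:3>
#3 ALU src=r3,r4 dispatched  <A:0 Mu:0 Ld:1 B:0 rd:0 wr:2>
#4 ALU src=r5,r4 held:FU  <A:0 Mu:0 Ld:1 B:0 rd:0 wr:2>
#5 MEM src=r2,r4 held:RD_PORT  <A:0 Mu:0 Ld:1 B:0 rd:0 wr:2>

issued = [0, 2, 3]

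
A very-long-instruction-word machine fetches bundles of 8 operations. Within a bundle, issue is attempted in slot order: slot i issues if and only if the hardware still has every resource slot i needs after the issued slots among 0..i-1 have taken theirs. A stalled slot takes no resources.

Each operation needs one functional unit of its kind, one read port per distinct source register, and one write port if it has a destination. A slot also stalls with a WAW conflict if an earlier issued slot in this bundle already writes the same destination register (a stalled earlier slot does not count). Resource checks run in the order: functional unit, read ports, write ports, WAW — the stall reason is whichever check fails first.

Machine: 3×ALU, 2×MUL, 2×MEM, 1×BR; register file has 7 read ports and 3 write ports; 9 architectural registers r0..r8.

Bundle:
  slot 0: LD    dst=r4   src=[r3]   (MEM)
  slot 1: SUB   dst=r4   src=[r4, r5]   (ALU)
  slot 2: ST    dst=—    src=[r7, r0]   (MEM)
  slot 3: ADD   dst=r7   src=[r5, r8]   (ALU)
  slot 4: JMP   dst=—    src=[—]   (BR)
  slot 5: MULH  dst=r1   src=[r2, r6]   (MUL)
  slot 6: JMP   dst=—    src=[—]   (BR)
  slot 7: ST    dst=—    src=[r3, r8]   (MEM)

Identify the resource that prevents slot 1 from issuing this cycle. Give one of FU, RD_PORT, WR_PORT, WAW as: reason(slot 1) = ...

reason(slot 1) = WAW

  0. MEM→r4 ⇒ go  {3A/2Mu/1Ld/1B | 6r 2w}
  1. ALU→r4 ⇒ no(WAW)  {3A/2Mu/1Ld/1B | 6r 2w}
  2. MEM ⇒ go  {3A/2Mu/0Ld/1B | 4r 2w}
  3. ALU→r7 ⇒ go  {2A/2Mu/0Ld/1B | 2r 1w}
  4. BR ⇒ go  {2A/2Mu/0Ld/0B | 2r 1w}
  5. MUL→r1 ⇒ go  {2A/1Mu/0Ld/0B | 0r 0w}
  6. BR ⇒ no(FU)  {2A/1Mu/0Ld/0B | 0r 0w}
  7. MEM ⇒ no(FU)  {2A/1Mu/0Ld/0B | 0r 0w}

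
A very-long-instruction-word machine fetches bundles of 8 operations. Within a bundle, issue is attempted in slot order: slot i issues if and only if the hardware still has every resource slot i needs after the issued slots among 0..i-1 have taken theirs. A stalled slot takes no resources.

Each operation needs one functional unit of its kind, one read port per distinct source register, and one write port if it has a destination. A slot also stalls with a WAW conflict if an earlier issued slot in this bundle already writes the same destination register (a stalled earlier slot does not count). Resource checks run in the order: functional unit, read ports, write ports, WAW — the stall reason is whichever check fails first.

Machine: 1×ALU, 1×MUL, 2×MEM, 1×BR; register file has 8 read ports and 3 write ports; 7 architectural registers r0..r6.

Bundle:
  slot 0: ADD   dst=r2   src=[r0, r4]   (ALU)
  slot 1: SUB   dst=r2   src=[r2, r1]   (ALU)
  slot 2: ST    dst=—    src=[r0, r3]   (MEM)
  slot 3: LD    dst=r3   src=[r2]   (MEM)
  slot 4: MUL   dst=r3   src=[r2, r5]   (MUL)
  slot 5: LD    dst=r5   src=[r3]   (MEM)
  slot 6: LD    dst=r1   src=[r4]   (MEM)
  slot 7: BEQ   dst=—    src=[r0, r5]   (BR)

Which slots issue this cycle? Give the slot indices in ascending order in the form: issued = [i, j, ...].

issued = [0, 2, 3, 7]

  0. ALU→r2 ⇒ go  {0A/1Mu/2Ld/1B | 6r 2w}
  1. ALU→r2 ⇒ no(FU)  {0A/1Mu/2Ld/1B | 6r 2w}
  2. MEM ⇒ go  {0A/1Mu/1Ld/1B | 4r 2w}
  3. MEM→r3 ⇒ go  {0A/1Mu/0Ld/1B | 3r 1w}
  4. MUL→r3 ⇒ no(WAW)  {0A/1Mu/0Ld/1B | 3r 1w}
  5. MEM→r5 ⇒ no(FU)  {0A/1Mu/0Ld/1B | 3r 1w}
  6. MEM→r1 ⇒ no(FU)  {0A/1Mu/0Ld/1B | 3r 1w}
  7. BR ⇒ go  {0A/1Mu/0Ld/0B | 1r 1w}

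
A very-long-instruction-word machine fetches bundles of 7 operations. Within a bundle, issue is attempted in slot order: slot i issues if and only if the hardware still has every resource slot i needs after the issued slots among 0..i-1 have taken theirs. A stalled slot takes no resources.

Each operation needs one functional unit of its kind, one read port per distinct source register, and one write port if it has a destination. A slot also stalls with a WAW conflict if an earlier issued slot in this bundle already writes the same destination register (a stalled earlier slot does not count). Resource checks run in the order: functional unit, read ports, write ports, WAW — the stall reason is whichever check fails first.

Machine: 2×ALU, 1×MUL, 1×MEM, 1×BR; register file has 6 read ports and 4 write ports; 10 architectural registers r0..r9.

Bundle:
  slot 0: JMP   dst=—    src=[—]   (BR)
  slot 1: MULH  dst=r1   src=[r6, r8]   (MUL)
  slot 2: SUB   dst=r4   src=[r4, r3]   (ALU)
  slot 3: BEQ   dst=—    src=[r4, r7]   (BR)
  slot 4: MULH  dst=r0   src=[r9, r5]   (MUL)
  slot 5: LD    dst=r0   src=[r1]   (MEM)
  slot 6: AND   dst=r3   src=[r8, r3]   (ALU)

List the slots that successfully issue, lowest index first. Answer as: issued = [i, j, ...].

issued = [0, 1, 2, 5]

slot 0 (BR): ISSUE — free A2,Mu1,Ld1,B0 rp6 wp4
slot 1 (MUL): ISSUE — free A2,Mu0,Ld1,B0 rp4 wp3
slot 2 (ALU): ISSUE — free A1,Mu0,Ld1,B0 rp2 wp2
slot 3 (BR): stall FU — free A1,Mu0,Ld1,B0 rp2 wp2
slot 4 (MUL): stall FU — free A1,Mu0,Ld1,B0 rp2 wp2
slot 5 (MEM): ISSUE — free A1,Mu0,Ld0,B0 rp1 wp1
slot 6 (ALU): stall RD_PORT — free A1,Mu0,Ld0,B0 rp1 wp1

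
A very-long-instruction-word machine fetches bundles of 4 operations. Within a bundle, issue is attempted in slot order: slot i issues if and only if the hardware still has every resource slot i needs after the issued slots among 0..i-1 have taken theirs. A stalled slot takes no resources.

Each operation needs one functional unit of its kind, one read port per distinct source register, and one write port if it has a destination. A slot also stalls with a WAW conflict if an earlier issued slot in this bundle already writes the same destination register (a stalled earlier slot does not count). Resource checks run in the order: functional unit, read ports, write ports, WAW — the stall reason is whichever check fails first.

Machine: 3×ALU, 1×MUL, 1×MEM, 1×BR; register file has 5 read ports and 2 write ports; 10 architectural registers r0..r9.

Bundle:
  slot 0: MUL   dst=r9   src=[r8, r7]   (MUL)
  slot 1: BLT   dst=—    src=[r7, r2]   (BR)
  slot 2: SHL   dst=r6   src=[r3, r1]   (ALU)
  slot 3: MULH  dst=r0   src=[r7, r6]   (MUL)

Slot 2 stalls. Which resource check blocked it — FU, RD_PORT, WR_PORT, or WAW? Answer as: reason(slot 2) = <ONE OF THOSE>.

reason(slot 2) = RD_PORT

#0 MUL src=r8,r7 dispatched  <A:3 Mu:0 Ld:1 B:1 rd:3 wr:1>
#1 BR src=r7,r2 dispatched  <A:3 Mu:0 Ld:1 B:0 rd:1 wr:1>
#2 ALU src=r3,r1 held:RD_PORT  <A:3 Mu:0 Ld:1 B:0 rd:1 wr:1>
#3 MUL src=r7,r6 held:FU  <A:3 Mu:0 Ld:1 B:0 rd:1 wr:1>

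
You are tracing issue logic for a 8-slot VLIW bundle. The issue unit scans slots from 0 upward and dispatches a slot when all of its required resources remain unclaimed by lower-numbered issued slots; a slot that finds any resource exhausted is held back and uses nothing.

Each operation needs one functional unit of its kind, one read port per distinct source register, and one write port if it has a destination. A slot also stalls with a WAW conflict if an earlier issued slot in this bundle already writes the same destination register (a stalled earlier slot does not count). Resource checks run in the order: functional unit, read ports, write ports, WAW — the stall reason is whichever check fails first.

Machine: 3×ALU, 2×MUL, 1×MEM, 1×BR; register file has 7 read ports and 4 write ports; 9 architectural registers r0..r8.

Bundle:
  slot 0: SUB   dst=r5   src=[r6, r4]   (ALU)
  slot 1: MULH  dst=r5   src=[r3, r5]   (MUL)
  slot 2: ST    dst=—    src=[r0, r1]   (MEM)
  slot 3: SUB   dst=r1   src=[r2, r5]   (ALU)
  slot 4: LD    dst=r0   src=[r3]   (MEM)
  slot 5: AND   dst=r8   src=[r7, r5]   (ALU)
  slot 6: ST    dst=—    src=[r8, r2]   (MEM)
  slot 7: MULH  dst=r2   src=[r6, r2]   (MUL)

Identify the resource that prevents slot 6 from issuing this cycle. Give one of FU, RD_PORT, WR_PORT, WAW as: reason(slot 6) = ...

#0 ALU src=r6,r4 dispatched  <A:2 Mu:2 Ld:1 B:1 rd:5 wr:3>
#1 MUL src=r3,r5 held:WAW  <A:2 Mu:2 Ld:1 B:1 rd:5 wr:3>
#2 MEM src=r0,r1 dispatched  <A:2 Mu:2 Ld:0 B:1 rd:3 wr:3>
#3 ALU src=r2,r5 dispatched  <A:1 Mu:2 Ld:0 B:1 rd:1 wr:2>
#4 MEM src=r3 held:FU  <A:1 Mu:2 Ld:0 B:1 rd:1 wr:2>
#5 ALU src=r7,r5 held:RD_PORT  <A:1 Mu:2 Ld:0 B:1 rd:1 wr:2>
#6 MEM src=r8,r2 held:FU  <A:1 Mu:2 Ld:0 B:1 rd:1 wr:2>
#7 MUL src=r6,r2 held:RD_PORT  <A:1 Mu:2 Ld:0 B:1 rd:1 wr:2>

reason(slot 6) = FU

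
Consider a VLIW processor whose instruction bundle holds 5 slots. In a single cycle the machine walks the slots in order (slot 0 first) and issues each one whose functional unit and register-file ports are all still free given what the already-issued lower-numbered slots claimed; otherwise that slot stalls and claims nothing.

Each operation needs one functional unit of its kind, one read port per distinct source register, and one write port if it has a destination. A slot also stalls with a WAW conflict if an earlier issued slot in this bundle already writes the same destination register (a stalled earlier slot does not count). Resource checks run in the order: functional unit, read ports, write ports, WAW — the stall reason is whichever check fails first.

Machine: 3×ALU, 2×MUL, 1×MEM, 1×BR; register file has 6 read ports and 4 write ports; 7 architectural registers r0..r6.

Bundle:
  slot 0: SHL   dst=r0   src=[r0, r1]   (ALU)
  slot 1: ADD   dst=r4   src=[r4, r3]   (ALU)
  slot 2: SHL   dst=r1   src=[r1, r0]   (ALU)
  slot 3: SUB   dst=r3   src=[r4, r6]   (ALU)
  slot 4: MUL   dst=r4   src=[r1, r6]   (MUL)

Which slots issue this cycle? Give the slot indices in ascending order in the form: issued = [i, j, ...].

issued = [0, 1, 2]

(0) want 1×ALU +2rd +1wr — yes → AL2|MU2|ME1|BR1|rd4|wr3
(1) want 1×ALU +2rd +1wr — yes → AL1|MU2|ME1|BR1|rd2|wr2
(2) want 1×ALU +2rd +1wr — yes → AL0|MU2|ME1|BR1|rd0|wr1
(3) want 1×ALU +2rd +1wr — FU → AL0|MU2|ME1|BR1|rd0|wr1
(4) want 1×MUL +2rd +1wr — RD_PORT → AL0|MU2|ME1|BR1|rd0|wr1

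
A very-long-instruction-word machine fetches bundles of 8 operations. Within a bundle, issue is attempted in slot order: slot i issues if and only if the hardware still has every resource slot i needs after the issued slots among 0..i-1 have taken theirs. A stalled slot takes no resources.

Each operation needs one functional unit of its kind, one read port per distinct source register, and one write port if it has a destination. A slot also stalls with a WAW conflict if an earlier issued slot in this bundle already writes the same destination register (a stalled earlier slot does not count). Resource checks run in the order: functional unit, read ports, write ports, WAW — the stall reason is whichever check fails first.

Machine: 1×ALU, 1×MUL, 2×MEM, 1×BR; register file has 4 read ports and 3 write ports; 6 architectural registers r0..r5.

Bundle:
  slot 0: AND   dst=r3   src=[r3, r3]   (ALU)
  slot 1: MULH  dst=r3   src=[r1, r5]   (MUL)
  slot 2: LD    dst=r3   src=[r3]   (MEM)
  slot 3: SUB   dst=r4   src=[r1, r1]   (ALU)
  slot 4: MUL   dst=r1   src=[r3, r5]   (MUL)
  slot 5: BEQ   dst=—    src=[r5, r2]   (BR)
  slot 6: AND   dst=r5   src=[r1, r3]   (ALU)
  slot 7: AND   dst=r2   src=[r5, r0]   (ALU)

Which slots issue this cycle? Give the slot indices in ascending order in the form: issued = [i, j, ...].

[0] ALU needs rd=1 wr=1: ok; after: ALU=0 MUL=1 MEM=2 BR=1, R=3, W=2
[1] MUL needs rd=2 wr=1: WAW; after: ALU=0 MUL=1 MEM=2 BR=1, R=3, W=2
[2] MEM needs rd=1 wr=1: WAW; after: ALU=0 MUL=1 MEM=2 BR=1, R=3, W=2
[3] ALU needs rd=1 wr=1: FU; after: ALU=0 MUL=1 MEM=2 BR=1, R=3, W=2
[4] MUL needs rd=2 wr=1: ok; after: ALU=0 MUL=0 MEM=2 BR=1, R=1, W=1
[5] BR needs rd=2 wr=0: RD_PORT; after: ALU=0 MUL=0 MEM=2 BR=1, R=1, W=1
[6] ALU needs rd=2 wr=1: FU; after: ALU=0 MUL=0 MEM=2 BR=1, R=1, W=1
[7] ALU needs rd=2 wr=1: FU; after: ALU=0 MUL=0 MEM=2 BR=1, R=1, W=1

issued = [0, 4]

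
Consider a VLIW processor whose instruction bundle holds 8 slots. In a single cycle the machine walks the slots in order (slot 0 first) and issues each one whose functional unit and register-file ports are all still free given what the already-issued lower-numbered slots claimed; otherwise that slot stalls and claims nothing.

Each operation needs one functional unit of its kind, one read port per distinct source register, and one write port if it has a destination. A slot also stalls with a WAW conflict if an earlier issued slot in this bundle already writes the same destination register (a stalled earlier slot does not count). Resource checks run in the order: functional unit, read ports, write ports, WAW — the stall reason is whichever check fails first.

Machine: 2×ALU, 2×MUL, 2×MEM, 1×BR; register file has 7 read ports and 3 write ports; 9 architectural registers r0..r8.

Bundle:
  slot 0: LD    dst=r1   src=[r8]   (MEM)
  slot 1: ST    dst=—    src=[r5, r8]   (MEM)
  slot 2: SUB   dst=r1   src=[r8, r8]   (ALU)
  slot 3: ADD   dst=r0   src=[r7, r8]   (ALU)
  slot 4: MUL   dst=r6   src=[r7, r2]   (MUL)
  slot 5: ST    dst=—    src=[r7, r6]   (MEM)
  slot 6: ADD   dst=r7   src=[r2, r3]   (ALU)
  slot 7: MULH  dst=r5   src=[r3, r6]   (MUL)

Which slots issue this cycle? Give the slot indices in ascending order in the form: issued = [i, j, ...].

issued = [0, 1, 3, 4]

#0 MEM src=r8 dispatched  <A:2 Mu:2 Ld:1 B:1 rd:6 wr:2>
#1 MEM src=r5,r8 dispatched  <A:2 Mu:2 Ld:0 B:1 rd:4 wr:2>
#2 ALU src=r8,r8 held:WAW  <A:2 Mu:2 Ld:0 B:1 rd:4 wr:2>
#3 ALU src=r7,r8 dispatched  <A:1 Mu:2 Ld:0 B:1 rd:2 wr:1>
#4 MUL src=r7,r2 dispatched  <A:1 Mu:1 Ld:0 B:1 rd:0 wr:0>
#5 MEM src=r7,r6 held:FU  <A:1 Mu:1 Ld:0 B:1 rd:0 wr:0>
#6 ALU src=r2,r3 held:RD_PORT  <A:1 Mu:1 Ld:0 B:1 rd:0 wr:0>
#7 MUL src=r3,r6 held:RD_PORT  <A:1 Mu:1 Ld:0 B:1 rd:0 wr:0>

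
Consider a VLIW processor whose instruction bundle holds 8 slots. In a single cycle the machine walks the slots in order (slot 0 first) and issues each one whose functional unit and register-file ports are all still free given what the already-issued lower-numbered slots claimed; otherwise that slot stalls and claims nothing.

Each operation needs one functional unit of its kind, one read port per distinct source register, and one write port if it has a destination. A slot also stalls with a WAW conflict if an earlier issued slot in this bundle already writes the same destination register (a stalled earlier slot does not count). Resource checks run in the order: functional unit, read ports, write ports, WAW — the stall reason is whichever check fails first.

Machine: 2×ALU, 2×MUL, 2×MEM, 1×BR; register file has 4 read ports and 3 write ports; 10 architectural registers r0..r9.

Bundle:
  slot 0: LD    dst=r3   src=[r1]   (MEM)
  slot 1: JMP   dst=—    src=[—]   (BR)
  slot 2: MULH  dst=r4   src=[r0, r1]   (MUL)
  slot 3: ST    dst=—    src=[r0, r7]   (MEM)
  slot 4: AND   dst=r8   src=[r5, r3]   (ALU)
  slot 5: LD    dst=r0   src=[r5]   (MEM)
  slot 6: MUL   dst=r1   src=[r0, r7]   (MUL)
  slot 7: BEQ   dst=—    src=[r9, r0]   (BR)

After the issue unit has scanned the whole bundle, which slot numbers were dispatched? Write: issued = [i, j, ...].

#0 MEM src=r1 dispatched  <A:2 Mu:2 Ld:1 B:1 rd:3 wr:2>
#1 BR src=- dispatched  <A:2 Mu:2 Ld:1 B:0 rd:3 wr:2>
#2 MUL src=r0,r1 dispatched  <A:2 Mu:1 Ld:1 B:0 rd:1 wr:1>
#3 MEM src=r0,r7 held:RD_PORT  <A:2 Mu:1 Ld:1 B:0 rd:1 wr:1>
#4 ALU src=r5,r3 held:RD_PORT  <A:2 Mu:1 Ld:1 B:0 rd:1 wr:1>
#5 MEM src=r5 dispatched  <A:2 Mu:1 Ld:0 B:0 rd:0 wr:0>
#6 MUL src=r0,r7 held:RD_PORT  <A:2 Mu:1 Ld:0 B:0 rd:0 wr:0>
#7 BR src=r9,r0 held:FU  <A:2 Mu:1 Ld:0 B:0 rd:0 wr:0>

issued = [0, 1, 2, 5]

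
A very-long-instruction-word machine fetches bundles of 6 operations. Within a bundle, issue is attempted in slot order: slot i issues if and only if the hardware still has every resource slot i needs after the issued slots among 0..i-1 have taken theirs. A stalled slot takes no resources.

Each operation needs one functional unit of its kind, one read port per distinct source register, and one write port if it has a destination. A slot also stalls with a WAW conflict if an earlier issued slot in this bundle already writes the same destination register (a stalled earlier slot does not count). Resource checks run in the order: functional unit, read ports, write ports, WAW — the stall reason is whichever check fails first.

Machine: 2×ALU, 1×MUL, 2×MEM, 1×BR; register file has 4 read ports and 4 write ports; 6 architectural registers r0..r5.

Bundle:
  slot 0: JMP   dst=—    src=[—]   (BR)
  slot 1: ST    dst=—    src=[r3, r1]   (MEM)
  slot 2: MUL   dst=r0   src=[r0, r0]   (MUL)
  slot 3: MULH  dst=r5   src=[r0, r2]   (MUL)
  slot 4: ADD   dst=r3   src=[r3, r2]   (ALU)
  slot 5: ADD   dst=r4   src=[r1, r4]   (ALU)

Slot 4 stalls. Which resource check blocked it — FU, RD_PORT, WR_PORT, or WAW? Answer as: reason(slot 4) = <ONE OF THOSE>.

reason(slot 4) = RD_PORT

slot 0 (BR): ISSUE — free A2,Mu1,Ld2,B0 rp4 wp4
slot 1 (MEM): ISSUE — free A2,Mu1,Ld1,B0 rp2 wp4
slot 2 (MUL): ISSUE — free A2,Mu0,Ld1,B0 rp1 wp3
slot 3 (MUL): stall FU — free A2,Mu0,Ld1,B0 rp1 wp3
slot 4 (ALU): stall RD_PORT — free A2,Mu0,Ld1,B0 rp1 wp3
slot 5 (ALU): stall RD_PORT — free A2,Mu0,Ld1,B0 rp1 wp3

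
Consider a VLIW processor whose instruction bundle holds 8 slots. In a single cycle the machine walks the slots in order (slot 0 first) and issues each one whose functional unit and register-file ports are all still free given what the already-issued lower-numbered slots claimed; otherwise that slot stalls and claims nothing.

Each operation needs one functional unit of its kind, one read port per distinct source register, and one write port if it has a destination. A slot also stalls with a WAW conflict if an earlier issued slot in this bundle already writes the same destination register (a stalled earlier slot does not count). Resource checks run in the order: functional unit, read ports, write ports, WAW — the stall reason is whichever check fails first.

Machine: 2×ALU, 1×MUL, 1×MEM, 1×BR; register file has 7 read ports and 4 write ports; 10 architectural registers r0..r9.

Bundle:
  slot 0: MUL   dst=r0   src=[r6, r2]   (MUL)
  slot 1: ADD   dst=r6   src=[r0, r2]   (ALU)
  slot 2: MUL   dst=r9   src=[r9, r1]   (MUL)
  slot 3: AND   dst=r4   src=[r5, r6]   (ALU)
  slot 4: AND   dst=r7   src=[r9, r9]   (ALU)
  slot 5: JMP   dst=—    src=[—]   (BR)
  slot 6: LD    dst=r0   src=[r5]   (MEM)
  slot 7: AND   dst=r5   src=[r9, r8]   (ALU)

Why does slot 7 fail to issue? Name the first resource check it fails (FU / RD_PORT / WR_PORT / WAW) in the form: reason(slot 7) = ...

#0 MUL src=r6,r2 dispatched  <A:2 Mu:0 Ld:1 B:1 rd:5 wr:3>
#1 ALU src=r0,r2 dispatched  <A:1 Mu:0 Ld:1 B:1 rd:3 wr:2>
#2 MUL src=r9,r1 held:FU  <A:1 Mu:0 Ld:1 B:1 rd:3 wr:2>
#3 ALU src=r5,r6 dispatched  <A:0 Mu:0 Ld:1 B:1 rd:1 wr:1>
#4 ALU src=r9,r9 held:FU  <A:0 Mu:0 Ld:1 B:1 rd:1 wr:1>
#5 BR src=- dispatched  <A:0 Mu:0 Ld:1 B:0 rd:1 wr:1>
#6 MEM src=r5 held:WAW  <A:0 Mu:0 Ld:1 B:0 rd:1 wr:1>
#7 ALU src=r9,r8 held:FU  <A:0 Mu:0 Ld:1 B:0 rd:1 wr:1>

reason(slot 7) = FU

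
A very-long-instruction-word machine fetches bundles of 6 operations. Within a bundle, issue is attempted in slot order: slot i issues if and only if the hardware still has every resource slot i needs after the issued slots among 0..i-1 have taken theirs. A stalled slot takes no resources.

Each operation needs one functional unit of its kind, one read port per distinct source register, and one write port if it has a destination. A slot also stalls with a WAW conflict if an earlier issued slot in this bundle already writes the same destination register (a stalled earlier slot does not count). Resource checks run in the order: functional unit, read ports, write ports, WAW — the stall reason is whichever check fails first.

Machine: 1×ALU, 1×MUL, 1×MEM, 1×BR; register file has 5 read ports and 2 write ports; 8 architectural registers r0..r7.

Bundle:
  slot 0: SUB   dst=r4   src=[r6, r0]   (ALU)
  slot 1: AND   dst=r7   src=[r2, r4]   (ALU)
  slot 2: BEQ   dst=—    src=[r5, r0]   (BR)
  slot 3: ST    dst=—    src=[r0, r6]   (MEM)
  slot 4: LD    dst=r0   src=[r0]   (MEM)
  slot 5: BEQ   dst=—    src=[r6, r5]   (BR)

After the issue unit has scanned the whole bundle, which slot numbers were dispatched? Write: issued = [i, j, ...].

[0] ALU needs rd=2 wr=1: ok; after: ALU=0 MUL=1 MEM=1 BR=1, R=3, W=1
[1] ALU needs rd=2 wr=1: FU; after: ALU=0 MUL=1 MEM=1 BR=1, R=3, W=1
[2] BR needs rd=2 wr=0: ok; after: ALU=0 MUL=1 MEM=1 BR=0, R=1, W=1
[3] MEM needs rd=2 wr=0: RD_PORT; after: ALU=0 MUL=1 MEM=1 BR=0, R=1, W=1
[4] MEM needs rd=1 wr=1: ok; after: ALU=0 MUL=1 MEM=0 BR=0, R=0, W=0
[5] BR needs rd=2 wr=0: FU; after: ALU=0 MUL=1 MEM=0 BR=0, R=0, W=0

issued = [0, 2, 4]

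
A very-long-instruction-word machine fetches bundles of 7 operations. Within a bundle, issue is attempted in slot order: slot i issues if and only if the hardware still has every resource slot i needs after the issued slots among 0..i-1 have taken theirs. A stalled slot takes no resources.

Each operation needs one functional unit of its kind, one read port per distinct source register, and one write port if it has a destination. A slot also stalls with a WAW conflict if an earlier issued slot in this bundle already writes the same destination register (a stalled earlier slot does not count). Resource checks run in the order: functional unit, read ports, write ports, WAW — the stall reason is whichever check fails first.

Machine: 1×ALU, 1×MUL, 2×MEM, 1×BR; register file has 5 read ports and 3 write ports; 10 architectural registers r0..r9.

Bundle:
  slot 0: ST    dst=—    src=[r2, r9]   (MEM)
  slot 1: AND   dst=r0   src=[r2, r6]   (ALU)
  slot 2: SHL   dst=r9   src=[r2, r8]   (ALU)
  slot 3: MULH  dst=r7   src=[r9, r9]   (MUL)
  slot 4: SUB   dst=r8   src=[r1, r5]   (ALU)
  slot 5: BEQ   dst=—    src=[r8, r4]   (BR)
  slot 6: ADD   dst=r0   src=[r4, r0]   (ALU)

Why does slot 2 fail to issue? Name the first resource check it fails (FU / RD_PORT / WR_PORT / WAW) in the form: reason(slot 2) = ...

slot 0 (MEM): ISSUE — free A1,Mu1,Ld1,B1 rp3 wp3
slot 1 (ALU): ISSUE — free A0,Mu1,Ld1,B1 rp1 wp2
slot 2 (ALU): stall FU — free A0,Mu1,Ld1,B1 rp1 wp2
slot 3 (MUL): ISSUE — free A0,Mu0,Ld1,B1 rp0 wp1
slot 4 (ALU): stall FU — free A0,Mu0,Ld1,B1 rp0 wp1
slot 5 (BR): stall RD_PORT — free A0,Mu0,Ld1,B1 rp0 wp1
slot 6 (ALU): stall FU — free A0,Mu0,Ld1,B1 rp0 wp1

reason(slot 2) = FU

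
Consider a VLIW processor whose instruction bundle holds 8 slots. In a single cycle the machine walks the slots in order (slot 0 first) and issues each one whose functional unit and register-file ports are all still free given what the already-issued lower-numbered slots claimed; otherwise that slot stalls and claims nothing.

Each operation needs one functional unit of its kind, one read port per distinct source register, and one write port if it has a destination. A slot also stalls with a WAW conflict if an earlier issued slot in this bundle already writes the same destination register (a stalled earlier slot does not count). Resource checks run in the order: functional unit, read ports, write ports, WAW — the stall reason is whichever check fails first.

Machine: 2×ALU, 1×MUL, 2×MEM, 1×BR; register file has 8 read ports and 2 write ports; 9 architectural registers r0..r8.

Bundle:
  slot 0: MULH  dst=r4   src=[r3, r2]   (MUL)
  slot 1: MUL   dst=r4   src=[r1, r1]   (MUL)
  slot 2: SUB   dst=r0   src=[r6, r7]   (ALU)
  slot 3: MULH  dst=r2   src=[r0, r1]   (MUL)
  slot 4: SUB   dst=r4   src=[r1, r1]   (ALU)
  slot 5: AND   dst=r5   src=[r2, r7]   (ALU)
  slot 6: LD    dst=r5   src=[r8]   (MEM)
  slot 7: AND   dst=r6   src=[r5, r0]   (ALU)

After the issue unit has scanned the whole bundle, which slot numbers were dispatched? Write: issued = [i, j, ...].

issued = [0, 2]

#0 MUL src=r3,r2 dispatched  <A:2 Mu:0 Ld:2 B:1 rd:6 wr:1>
#1 MUL src=r1,r1 held:FU  <A:2 Mu:0 Ld:2 B:1 rd:6 wr:1>
#2 ALU src=r6,r7 dispatched  <A:1 Mu:0 Ld:2 B:1 rd:4 wr:0>
#3 MUL src=r0,r1 held:FU  <A:1 Mu:0 Ld:2 B:1 rd:4 wr:0>
#4 ALU src=r1,r1 held:WR_PORT  <A:1 Mu:0 Ld:2 B:1 rd:4 wr:0>
#5 ALU src=r2,r7 held:WR_PORT  <A:1 Mu:0 Ld:2 B:1 rd:4 wr:0>
#6 MEM src=r8 held:WR_PORT  <A:1 Mu:0 Ld:2 B:1 rd:4 wr:0>
#7 ALU src=r5,r0 held:WR_PORT  <A:1 Mu:0 Ld:2 B:1 rd:4 wr:0>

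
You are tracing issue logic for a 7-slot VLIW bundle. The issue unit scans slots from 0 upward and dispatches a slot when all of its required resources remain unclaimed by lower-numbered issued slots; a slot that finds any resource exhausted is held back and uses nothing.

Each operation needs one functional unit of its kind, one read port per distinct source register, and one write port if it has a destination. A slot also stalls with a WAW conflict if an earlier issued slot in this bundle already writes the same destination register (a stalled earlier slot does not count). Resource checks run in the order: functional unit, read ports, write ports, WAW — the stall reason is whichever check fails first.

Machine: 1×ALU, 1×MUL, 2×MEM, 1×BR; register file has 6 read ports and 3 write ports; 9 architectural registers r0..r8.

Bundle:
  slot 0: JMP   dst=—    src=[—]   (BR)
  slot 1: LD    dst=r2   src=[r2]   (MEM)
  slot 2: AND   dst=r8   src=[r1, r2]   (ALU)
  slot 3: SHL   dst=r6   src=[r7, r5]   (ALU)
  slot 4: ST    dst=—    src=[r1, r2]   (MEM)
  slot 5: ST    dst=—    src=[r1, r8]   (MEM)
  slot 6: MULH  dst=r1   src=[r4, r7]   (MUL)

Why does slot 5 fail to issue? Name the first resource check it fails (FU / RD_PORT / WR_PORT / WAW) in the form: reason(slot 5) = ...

  0. BR ⇒ go  {1A/1Mu/2Ld/0B | 6r 3w}
  1. MEM→r2 ⇒ go  {1A/1Mu/1Ld/0B | 5r 2w}
  2. ALU→r8 ⇒ go  {0A/1Mu/1Ld/0B | 3r 1w}
  3. ALU→r6 ⇒ no(FU)  {0A/1Mu/1Ld/0B | 3r 1w}
  4. MEM ⇒ go  {0A/1Mu/0Ld/0B | 1r 1w}
  5. MEM ⇒ no(FU)  {0A/1Mu/0Ld/0B | 1r 1w}
  6. MUL→r1 ⇒ no(RD_PORT)  {0A/1Mu/0Ld/0B | 1r 1w}

reason(slot 5) = FU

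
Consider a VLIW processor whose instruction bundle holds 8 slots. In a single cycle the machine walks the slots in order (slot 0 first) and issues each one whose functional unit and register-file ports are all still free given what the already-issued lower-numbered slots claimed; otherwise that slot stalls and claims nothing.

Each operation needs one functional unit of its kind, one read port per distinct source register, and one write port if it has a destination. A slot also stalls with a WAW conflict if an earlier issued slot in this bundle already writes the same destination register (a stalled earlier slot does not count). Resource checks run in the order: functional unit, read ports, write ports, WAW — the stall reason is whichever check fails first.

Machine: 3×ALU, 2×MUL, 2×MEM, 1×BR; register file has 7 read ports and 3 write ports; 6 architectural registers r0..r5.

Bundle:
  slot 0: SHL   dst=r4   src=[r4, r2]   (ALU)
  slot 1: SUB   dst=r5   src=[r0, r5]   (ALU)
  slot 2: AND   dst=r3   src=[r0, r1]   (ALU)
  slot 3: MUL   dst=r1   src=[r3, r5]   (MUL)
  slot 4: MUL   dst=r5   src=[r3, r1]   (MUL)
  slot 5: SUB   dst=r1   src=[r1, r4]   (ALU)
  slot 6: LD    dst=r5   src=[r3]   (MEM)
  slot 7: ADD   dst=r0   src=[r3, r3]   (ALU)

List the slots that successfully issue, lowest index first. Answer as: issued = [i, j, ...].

issued = [0, 1, 2]

  0. ALU→r4 ⇒ go  {2A/2Mu/2Ld/1B | 5r 2w}
  1. ALU→r5 ⇒ go  {1A/2Mu/2Ld/1B | 3r 1w}
  2. ALU→r3 ⇒ go  {0A/2Mu/2Ld/1B | 1r 0w}
  3. MUL→r1 ⇒ no(RD_PORT)  {0A/2Mu/2Ld/1B | 1r 0w}
  4. MUL→r5 ⇒ no(RD_PORT)  {0A/2Mu/2Ld/1B | 1r 0w}
  5. ALU→r1 ⇒ no(FU)  {0A/2Mu/2Ld/1B | 1r 0w}
  6. MEM→r5 ⇒ no(WR_PORT)  {0A/2Mu/2Ld/1B | 1r 0w}
  7. ALU→r0 ⇒ no(FU)  {0A/2Mu/2Ld/1B | 1r 0w}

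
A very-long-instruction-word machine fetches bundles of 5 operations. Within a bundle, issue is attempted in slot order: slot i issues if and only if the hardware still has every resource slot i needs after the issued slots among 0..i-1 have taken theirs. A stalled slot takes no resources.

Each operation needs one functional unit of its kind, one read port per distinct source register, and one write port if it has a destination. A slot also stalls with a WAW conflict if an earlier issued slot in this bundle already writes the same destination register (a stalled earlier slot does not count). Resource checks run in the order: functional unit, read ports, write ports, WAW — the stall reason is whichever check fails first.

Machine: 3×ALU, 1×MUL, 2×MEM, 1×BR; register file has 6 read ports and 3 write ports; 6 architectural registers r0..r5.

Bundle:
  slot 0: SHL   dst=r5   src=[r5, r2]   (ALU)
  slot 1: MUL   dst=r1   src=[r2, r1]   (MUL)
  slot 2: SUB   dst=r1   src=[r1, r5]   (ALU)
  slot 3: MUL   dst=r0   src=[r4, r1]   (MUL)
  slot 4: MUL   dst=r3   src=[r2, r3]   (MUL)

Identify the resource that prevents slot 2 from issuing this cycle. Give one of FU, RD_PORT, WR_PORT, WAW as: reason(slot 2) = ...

  0. ALU→r5 ⇒ go  {2A/1Mu/2Ld/1B | 4r 2w}
  1. MUL→r1 ⇒ go  {2A/0Mu/2Ld/1B | 2r 1w}
  2. ALU→r1 ⇒ no(WAW)  {2A/0Mu/2Ld/1B | 2r 1w}
  3. MUL→r0 ⇒ no(FU)  {2A/0Mu/2Ld/1B | 2r 1w}
  4. MUL→r3 ⇒ no(FU)  {2A/0Mu/2Ld/1B | 2r 1w}

reason(slot 2) = WAW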